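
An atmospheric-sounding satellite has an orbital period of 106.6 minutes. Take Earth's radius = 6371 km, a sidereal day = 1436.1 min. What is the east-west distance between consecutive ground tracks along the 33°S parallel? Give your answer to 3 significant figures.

2490 km

T = 106.6 min = 6396.0 s.
Node shift per orbit = (6396.0/86166) × 360° = 26.72°.
Equatorial spacing = 26.72 × 111.2 km/° = 2971 km.
At 33° latitude, spacing = 2971 × cos(33°) = 2492 km.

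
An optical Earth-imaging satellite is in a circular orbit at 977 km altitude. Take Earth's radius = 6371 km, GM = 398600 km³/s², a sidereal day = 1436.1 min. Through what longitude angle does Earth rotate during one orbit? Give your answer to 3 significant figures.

26.2°

Semi-major axis a = 6371 + 977 = 7348 km. Period T = 2π√(a³/μ) = 2π√(7348³/398600) = 6268.5 s = 104.48 min.
During one orbit Earth rotates (6268.5 / 86166) × 360° = 26.19°.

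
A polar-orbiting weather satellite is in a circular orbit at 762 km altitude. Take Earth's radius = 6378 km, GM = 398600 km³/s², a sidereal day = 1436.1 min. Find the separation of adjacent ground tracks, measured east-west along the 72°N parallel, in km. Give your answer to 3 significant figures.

863 km

Semi-major axis a = 6378 + 762 = 7140 km. Period T = 2π√(a³/μ) = 2π√(7140³/398600) = 6004.2 s = 100.07 min.
Node shift per orbit = (6004.2/86166) × 360° = 25.09°.
Equatorial spacing = 25.09 × 111.3 km/° = 2792 km.
At 72° latitude, spacing = 2792 × cos(72°) = 863 km.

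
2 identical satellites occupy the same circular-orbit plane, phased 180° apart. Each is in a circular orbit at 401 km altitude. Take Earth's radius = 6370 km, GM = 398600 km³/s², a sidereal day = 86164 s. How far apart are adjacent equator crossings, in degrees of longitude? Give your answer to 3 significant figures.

Semi-major axis a = 6370 + 401 = 6771 km. Period T = 2π√(a³/μ) = 2π√(6771³/398600) = 5544.9 s = 92.41 min.
Single-satellite node shift = (5544.9/86164) × 360° = 23.17°.
With 2 satellites evenly phased, successive equator crossings are 23.17/2 = 11.583° apart.

11.6°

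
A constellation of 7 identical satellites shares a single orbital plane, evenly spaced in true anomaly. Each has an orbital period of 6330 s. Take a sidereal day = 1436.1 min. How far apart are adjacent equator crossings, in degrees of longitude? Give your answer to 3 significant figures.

Single-satellite node shift = (6330.0/86166) × 360° = 26.45°.
With 7 satellites evenly phased, successive equator crossings are 26.45/7 = 3.778° apart.

3.78°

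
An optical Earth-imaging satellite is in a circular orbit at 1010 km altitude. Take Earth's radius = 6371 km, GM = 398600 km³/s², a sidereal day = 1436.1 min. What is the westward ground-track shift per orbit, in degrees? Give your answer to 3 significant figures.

26.4°

Semi-major axis a = 6371 + 1010 = 7381 km. Period T = 2π√(a³/μ) = 2π√(7381³/398600) = 6310.8 s = 105.18 min.
During one orbit Earth rotates (6310.8 / 86166) × 360° = 26.37°.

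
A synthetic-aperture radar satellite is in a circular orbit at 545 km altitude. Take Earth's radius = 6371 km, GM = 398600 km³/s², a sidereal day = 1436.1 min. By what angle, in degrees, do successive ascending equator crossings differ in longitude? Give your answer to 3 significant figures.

23.9°

Semi-major axis a = 6371 + 545 = 6916 km. Period T = 2π√(a³/μ) = 2π√(6916³/398600) = 5723.9 s = 95.40 min.
During one orbit Earth rotates (5723.9 / 86166) × 360° = 23.91°.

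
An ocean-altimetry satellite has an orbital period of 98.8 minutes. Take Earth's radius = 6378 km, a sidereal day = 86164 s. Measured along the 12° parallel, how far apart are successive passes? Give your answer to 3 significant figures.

T = 98.8 min = 5928.0 s.
Node shift per orbit = (5928.0/86164) × 360° = 24.77°.
Equatorial spacing = 24.77 × 111.3 km/° = 2757 km.
At 12° latitude, spacing = 2757 × cos(12°) = 2697 km.

2700 km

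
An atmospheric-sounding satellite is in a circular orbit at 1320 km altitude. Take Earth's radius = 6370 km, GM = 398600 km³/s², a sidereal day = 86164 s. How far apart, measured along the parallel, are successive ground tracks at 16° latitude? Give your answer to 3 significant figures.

3000 km

Semi-major axis a = 6370 + 1320 = 7690 km. Period T = 2π√(a³/μ) = 2π√(7690³/398600) = 6711.2 s = 111.85 min.
Node shift per orbit = (6711.2/86164) × 360° = 28.04°.
Equatorial spacing = 28.04 × 111.2 km/° = 3117 km.
At 16° latitude, spacing = 3117 × cos(16°) = 2997 km.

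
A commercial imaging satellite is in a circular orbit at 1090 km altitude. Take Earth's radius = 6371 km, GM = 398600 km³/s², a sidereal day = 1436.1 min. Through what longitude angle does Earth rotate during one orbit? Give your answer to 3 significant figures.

Semi-major axis a = 6371 + 1090 = 7461 km. Period T = 2π√(a³/μ) = 2π√(7461³/398600) = 6413.7 s = 106.89 min.
During one orbit Earth rotates (6413.7 / 86166) × 360° = 26.80°.

26.8°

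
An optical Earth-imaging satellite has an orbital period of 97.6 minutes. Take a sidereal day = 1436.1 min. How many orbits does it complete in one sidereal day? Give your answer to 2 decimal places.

14.71

T = 97.6 min = 5856.0 s.
Orbits per sidereal day = 86166 / 5856.0 = 14.714.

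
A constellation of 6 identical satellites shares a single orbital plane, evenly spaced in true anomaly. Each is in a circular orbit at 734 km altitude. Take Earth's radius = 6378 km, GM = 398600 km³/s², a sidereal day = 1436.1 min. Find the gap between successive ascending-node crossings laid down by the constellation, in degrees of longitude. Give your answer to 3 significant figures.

4.16°

Semi-major axis a = 6378 + 734 = 7112 km. Period T = 2π√(a³/μ) = 2π√(7112³/398600) = 5969.0 s = 99.48 min.
Single-satellite node shift = (5969.0/86166) × 360° = 24.94°.
With 6 satellites evenly phased, successive equator crossings are 24.94/6 = 4.156° apart.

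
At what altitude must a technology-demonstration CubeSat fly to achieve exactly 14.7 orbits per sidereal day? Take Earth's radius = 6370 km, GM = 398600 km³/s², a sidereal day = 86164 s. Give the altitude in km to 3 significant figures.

Required period T = 86164 / 14.7 = 5861.5 s.
From T = 2π√(a³/μ): a = (μ T²/4π²)^(1/3) = (398600 × 5861.5² / 4π²)^(1/3) = 7026 km.
Altitude h = a − R = 7026 − 6370 = 656 km.

656 km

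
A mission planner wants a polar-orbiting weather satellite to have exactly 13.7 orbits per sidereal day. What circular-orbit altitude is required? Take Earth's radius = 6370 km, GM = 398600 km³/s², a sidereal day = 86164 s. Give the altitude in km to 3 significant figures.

Required period T = 86164 / 13.7 = 6289.3 s.
From T = 2π√(a³/μ): a = (μ T²/4π²)^(1/3) = (398600 × 6289.3² / 4π²)^(1/3) = 7364 km.
Altitude h = a − R = 7364 − 6370 = 994 km.

994 km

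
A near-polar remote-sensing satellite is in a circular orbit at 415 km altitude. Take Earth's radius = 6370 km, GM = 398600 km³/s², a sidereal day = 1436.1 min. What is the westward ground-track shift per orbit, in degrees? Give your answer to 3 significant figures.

Semi-major axis a = 6370 + 415 = 6785 km. Period T = 2π√(a³/μ) = 2π√(6785³/398600) = 5562.1 s = 92.70 min.
During one orbit Earth rotates (5562.1 / 86166) × 360° = 23.24°.

23.2°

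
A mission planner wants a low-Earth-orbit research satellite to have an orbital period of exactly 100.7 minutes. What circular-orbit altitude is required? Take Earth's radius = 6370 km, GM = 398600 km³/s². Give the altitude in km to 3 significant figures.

800 km

T = 100.7 min = 6042.0 s.
From T = 2π√(a³/μ): a = (μ T²/4π²)^(1/3) = (398600 × 6042.0² / 4π²)^(1/3) = 7170 km.
Altitude h = a − R = 7170 − 6370 = 800 km.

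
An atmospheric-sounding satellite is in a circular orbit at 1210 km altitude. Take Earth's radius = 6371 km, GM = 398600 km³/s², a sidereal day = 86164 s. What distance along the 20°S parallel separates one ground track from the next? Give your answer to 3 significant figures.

Semi-major axis a = 6371 + 1210 = 7581 km. Period T = 2π√(a³/μ) = 2π√(7581³/398600) = 6569.0 s = 109.48 min.
Node shift per orbit = (6569.0/86164) × 360° = 27.45°.
Equatorial spacing = 27.45 × 111.2 km/° = 3052 km.
At 20° latitude, spacing = 3052 × cos(20°) = 2868 km.

2870 km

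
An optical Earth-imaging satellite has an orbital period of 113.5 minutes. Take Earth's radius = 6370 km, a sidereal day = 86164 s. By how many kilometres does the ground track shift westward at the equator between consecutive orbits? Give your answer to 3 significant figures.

T = 113.5 min = 6810.0 s.
During one orbit Earth rotates (6810.0 / 86164) × 360° = 28.45°.
At the equator that is 28.45° × (2π·6370/360) km/° = 28.45 × 111.2 = 3163 km.

3160 km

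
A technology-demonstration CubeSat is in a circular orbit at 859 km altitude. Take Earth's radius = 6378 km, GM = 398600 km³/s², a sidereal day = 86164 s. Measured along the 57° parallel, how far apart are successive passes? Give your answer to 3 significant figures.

1550 km

Semi-major axis a = 6378 + 859 = 7237 km. Period T = 2π√(a³/μ) = 2π√(7237³/398600) = 6127.0 s = 102.12 min.
Node shift per orbit = (6127.0/86164) × 360° = 25.60°.
Equatorial spacing = 25.60 × 111.3 km/° = 2850 km.
At 57° latitude, spacing = 2850 × cos(57°) = 1552 km.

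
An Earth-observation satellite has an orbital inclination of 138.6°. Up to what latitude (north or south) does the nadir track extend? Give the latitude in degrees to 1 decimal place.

Retrograde orbit: the ground track reaches ±(180° − i) = ±(180 − 138.6) = ±41.4°.

41.4°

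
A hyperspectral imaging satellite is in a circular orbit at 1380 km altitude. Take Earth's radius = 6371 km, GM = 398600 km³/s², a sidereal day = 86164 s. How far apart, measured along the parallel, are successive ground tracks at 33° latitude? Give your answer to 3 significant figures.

Semi-major axis a = 6371 + 1380 = 7751 km. Period T = 2π√(a³/μ) = 2π√(7751³/398600) = 6791.2 s = 113.19 min.
Node shift per orbit = (6791.2/86164) × 360° = 28.37°.
Equatorial spacing = 28.37 × 111.2 km/° = 3155 km.
At 33° latitude, spacing = 3155 × cos(33°) = 2646 km.

2650 km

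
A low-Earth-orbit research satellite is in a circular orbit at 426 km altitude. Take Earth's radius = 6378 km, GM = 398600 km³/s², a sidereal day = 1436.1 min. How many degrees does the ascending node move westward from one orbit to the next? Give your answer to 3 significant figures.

Semi-major axis a = 6378 + 426 = 6804 km. Period T = 2π√(a³/μ) = 2π√(6804³/398600) = 5585.4 s = 93.09 min.
During one orbit Earth rotates (5585.4 / 86166) × 360° = 23.34°.

23.3°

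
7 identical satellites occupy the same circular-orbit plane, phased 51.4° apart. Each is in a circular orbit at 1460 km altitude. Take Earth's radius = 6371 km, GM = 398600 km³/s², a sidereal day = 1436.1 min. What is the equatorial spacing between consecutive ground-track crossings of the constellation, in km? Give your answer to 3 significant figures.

458 km

Semi-major axis a = 6371 + 1460 = 7831 km. Period T = 2π√(a³/μ) = 2π√(7831³/398600) = 6896.6 s = 114.94 min.
Single-satellite node shift = (6896.6/86166) × 360° = 28.81°.
With 7 satellites evenly phased, successive equator crossings are 28.81/7 = 4.116° apart.
That is 4.116 × 111.2 = 458 km at the equator.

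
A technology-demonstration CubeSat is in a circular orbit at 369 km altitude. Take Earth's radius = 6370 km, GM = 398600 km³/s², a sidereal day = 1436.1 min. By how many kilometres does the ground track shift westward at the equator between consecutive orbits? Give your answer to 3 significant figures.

Semi-major axis a = 6370 + 369 = 6739 km. Period T = 2π√(a³/μ) = 2π√(6739³/398600) = 5505.6 s = 91.76 min.
During one orbit Earth rotates (5505.6 / 86166) × 360° = 23.00°.
At the equator that is 23.00° × (2π·6370/360) km/° = 23.00 × 111.2 = 2557 km.

2560 km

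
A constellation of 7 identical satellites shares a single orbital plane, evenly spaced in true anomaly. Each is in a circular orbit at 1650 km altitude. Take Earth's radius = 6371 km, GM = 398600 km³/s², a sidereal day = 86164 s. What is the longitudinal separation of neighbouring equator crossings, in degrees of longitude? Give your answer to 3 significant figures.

4.27°

Semi-major axis a = 6371 + 1650 = 8021 km. Period T = 2π√(a³/μ) = 2π√(8021³/398600) = 7149.1 s = 119.15 min.
Single-satellite node shift = (7149.1/86164) × 360° = 29.87°.
With 7 satellites evenly phased, successive equator crossings are 29.87/7 = 4.267° apart.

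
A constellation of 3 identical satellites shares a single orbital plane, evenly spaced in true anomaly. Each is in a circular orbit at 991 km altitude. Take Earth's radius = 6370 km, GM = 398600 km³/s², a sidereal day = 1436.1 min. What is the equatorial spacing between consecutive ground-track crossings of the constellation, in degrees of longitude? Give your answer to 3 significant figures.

8.75°

Semi-major axis a = 6370 + 991 = 7361 km. Period T = 2π√(a³/μ) = 2π√(7361³/398600) = 6285.2 s = 104.75 min.
Single-satellite node shift = (6285.2/86166) × 360° = 26.26°.
With 3 satellites evenly phased, successive equator crossings are 26.26/3 = 8.753° apart.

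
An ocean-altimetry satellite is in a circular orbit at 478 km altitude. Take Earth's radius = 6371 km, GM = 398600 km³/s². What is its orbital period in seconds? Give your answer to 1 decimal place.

5640.9 seconds

Semi-major axis a = 6371 + 478 = 6849 km. Period T = 2π√(a³/μ) = 2π√(6849³/398600) = 5640.9 s = 94.02 min.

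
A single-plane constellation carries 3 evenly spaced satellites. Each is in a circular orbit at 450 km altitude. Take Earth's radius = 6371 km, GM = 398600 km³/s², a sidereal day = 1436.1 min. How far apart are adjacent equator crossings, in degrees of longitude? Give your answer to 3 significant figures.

Semi-major axis a = 6371 + 450 = 6821 km. Period T = 2π√(a³/μ) = 2π√(6821³/398600) = 5606.4 s = 93.44 min.
Single-satellite node shift = (5606.4/86166) × 360° = 23.42°.
With 3 satellites evenly phased, successive equator crossings are 23.42/3 = 7.808° apart.

7.81°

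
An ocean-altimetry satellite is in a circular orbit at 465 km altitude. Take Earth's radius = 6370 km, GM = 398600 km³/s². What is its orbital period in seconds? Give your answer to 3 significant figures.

5620 seconds

Semi-major axis a = 6370 + 465 = 6835 km. Period T = 2π√(a³/μ) = 2π√(6835³/398600) = 5623.7 s = 93.73 min.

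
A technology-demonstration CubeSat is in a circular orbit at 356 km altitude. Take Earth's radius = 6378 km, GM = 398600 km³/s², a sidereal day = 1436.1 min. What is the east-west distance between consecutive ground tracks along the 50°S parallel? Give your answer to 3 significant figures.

Semi-major axis a = 6378 + 356 = 6734 km. Period T = 2π√(a³/μ) = 2π√(6734³/398600) = 5499.5 s = 91.66 min.
Node shift per orbit = (5499.5/86166) × 360° = 22.98°.
Equatorial spacing = 22.98 × 111.3 km/° = 2558 km.
At 50° latitude, spacing = 2558 × cos(50°) = 1644 km.

1640 km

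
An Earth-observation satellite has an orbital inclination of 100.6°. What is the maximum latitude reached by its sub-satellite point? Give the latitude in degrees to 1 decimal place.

Retrograde orbit: the ground track reaches ±(180° − i) = ±(180 − 100.6) = ±79.4°.

79.4°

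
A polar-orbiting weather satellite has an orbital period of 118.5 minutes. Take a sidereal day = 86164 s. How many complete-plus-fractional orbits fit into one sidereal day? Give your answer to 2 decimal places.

T = 118.5 min = 7110.0 s.
Orbits per sidereal day = 86164 / 7110.0 = 12.119.

12.12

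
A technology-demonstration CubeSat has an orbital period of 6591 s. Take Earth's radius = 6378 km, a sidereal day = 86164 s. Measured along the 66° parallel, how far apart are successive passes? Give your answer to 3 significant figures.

Node shift per orbit = (6591.0/86164) × 360° = 27.54°.
Equatorial spacing = 27.54 × 111.3 km/° = 3065 km.
At 66° latitude, spacing = 3065 × cos(66°) = 1247 km.

1250 km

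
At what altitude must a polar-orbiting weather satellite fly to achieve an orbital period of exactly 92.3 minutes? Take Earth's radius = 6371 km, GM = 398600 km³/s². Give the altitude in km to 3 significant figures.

394 km

T = 92.3 min = 5538.0 s.
From T = 2π√(a³/μ): a = (μ T²/4π²)^(1/3) = (398600 × 5538.0² / 4π²)^(1/3) = 6765 km.
Altitude h = a − R = 6765 − 6371 = 394 km.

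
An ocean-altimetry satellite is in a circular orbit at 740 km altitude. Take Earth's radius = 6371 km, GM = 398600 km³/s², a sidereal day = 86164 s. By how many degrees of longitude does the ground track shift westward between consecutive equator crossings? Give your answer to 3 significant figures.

24.9°

Semi-major axis a = 6371 + 740 = 7111 km. Period T = 2π√(a³/μ) = 2π√(7111³/398600) = 5967.7 s = 99.46 min.
During one orbit Earth rotates (5967.7 / 86164) × 360° = 24.93°.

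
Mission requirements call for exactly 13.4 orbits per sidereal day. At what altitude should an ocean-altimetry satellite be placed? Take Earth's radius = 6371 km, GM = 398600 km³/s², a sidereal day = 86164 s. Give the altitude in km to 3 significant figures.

Required period T = 86164 / 13.4 = 6430.1 s.
From T = 2π√(a³/μ): a = (μ T²/4π²)^(1/3) = (398600 × 6430.1² / 4π²)^(1/3) = 7474 km.
Altitude h = a − R = 7474 − 6371 = 1103 km.

1100 km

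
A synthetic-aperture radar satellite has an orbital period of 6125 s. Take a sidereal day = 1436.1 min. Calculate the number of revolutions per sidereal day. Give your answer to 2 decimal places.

Orbits per sidereal day = 86166 / 6125.0 = 14.068.

14.07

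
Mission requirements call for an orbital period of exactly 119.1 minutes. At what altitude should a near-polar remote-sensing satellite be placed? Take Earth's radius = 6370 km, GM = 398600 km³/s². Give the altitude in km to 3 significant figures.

1650 km

T = 119.1 min = 7146.0 s.
From T = 2π√(a³/μ): a = (μ T²/4π²)^(1/3) = (398600 × 7146.0² / 4π²)^(1/3) = 8019 km.
Altitude h = a − R = 8019 − 6370 = 1649 km.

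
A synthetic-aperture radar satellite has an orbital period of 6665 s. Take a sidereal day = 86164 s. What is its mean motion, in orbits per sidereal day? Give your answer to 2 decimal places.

12.93

Orbits per sidereal day = 86164 / 6665.0 = 12.928.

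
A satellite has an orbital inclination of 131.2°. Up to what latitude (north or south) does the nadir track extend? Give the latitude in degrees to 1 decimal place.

48.8°

Retrograde orbit: the ground track reaches ±(180° − i) = ±(180 − 131.2) = ±48.8°.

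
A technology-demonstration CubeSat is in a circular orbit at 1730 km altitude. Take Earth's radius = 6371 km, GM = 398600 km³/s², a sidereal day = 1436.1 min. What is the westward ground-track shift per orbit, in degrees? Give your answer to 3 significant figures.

Semi-major axis a = 6371 + 1730 = 8101 km. Period T = 2π√(a³/μ) = 2π√(8101³/398600) = 7256.4 s = 120.94 min.
During one orbit Earth rotates (7256.4 / 86166) × 360° = 30.32°.

30.3°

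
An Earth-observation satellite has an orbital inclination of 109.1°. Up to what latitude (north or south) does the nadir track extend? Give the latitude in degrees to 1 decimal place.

Retrograde orbit: the ground track reaches ±(180° − i) = ±(180 − 109.1) = ±70.9°.

70.9°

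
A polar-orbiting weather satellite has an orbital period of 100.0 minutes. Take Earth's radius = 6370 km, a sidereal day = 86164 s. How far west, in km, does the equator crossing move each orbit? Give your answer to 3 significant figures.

2790 km

T = 100.0 min = 6000.0 s.
During one orbit Earth rotates (6000.0 / 86164) × 360° = 25.07°.
At the equator that is 25.07° × (2π·6370/360) km/° = 25.07 × 111.2 = 2787 km.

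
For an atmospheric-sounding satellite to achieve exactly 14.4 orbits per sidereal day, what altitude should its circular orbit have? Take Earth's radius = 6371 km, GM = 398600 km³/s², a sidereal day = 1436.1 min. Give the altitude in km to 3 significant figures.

753 km

Required period T = 86166 / 14.4 = 5983.8 s.
From T = 2π√(a³/μ): a = (μ T²/4π²)^(1/3) = (398600 × 5983.8² / 4π²)^(1/3) = 7124 km.
Altitude h = a − R = 7124 − 6371 = 753 km.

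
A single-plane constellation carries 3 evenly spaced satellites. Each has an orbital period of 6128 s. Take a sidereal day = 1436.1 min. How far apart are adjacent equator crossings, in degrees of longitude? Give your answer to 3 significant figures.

8.53°

Single-satellite node shift = (6128.0/86166) × 360° = 25.60°.
With 3 satellites evenly phased, successive equator crossings are 25.60/3 = 8.534° apart.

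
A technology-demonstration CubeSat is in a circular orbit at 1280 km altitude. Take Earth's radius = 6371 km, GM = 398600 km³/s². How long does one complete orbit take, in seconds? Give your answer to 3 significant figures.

Semi-major axis a = 6371 + 1280 = 7651 km. Period T = 2π√(a³/μ) = 2π√(7651³/398600) = 6660.2 s = 111.00 min.

6660 seconds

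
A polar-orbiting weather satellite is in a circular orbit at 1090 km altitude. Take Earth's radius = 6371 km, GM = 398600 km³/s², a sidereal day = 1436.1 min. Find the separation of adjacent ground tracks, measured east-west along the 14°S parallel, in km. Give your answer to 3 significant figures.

Semi-major axis a = 6371 + 1090 = 7461 km. Period T = 2π√(a³/μ) = 2π√(7461³/398600) = 6413.7 s = 106.89 min.
Node shift per orbit = (6413.7/86166) × 360° = 26.80°.
Equatorial spacing = 26.80 × 111.2 km/° = 2980 km.
At 14° latitude, spacing = 2980 × cos(14°) = 2891 km.

2890 km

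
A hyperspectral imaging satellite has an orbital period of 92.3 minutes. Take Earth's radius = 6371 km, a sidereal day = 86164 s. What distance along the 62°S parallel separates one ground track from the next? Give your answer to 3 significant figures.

1210 km

T = 92.3 min = 5538.0 s.
Node shift per orbit = (5538.0/86164) × 360° = 23.14°.
Equatorial spacing = 23.14 × 111.2 km/° = 2573 km.
At 62° latitude, spacing = 2573 × cos(62°) = 1208 km.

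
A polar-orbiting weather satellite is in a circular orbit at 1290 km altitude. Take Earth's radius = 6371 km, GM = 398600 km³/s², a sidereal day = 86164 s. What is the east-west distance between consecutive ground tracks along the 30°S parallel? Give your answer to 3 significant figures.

Semi-major axis a = 6371 + 1290 = 7661 km. Period T = 2π√(a³/μ) = 2π√(7661³/398600) = 6673.3 s = 111.22 min.
Node shift per orbit = (6673.3/86164) × 360° = 27.88°.
Equatorial spacing = 27.88 × 111.2 km/° = 3100 km.
At 30° latitude, spacing = 3100 × cos(30°) = 2685 km.

2680 km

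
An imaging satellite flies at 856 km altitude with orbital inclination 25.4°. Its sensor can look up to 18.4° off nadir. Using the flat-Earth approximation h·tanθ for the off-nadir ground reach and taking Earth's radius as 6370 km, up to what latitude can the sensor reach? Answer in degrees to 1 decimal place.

For a prograde orbit the ground track reaches latitude ±i = ±25.4°.
Sensor half-swath on the ground ≈ 856·tan(18.4°) = 285 km = 2.56° of latitude.
Maximum observable latitude ≈ 25.4 + 2.56 = 28.0°.

28.0°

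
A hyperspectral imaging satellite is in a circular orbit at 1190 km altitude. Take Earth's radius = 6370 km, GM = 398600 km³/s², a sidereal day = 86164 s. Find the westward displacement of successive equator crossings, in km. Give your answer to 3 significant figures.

Semi-major axis a = 6370 + 1190 = 7560 km. Period T = 2π√(a³/μ) = 2π√(7560³/398600) = 6541.7 s = 109.03 min.
During one orbit Earth rotates (6541.7 / 86164) × 360° = 27.33°.
At the equator that is 27.33° × (2π·6370/360) km/° = 27.33 × 111.2 = 3039 km.

3040 km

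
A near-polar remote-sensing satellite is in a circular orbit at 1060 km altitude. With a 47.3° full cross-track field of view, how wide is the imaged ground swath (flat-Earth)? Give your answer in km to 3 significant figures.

928 km

Half-angle = 47.3°/2 = 23.65°.
Swath width ≈ 2h·tan(θ/2) = 2 × 1060 × tan(23.65°) = 928.4 km.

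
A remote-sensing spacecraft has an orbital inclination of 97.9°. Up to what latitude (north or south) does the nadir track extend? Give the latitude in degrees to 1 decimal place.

Retrograde orbit: the ground track reaches ±(180° − i) = ±(180 − 97.9) = ±82.1°.

82.1°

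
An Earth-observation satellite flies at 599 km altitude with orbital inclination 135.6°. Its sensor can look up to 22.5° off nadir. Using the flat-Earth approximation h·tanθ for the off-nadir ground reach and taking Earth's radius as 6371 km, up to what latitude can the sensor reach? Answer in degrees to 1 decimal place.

46.6°

Retrograde orbit: the ground track reaches ±(180° − i) = ±(180 − 135.6) = ±44.4°.
Sensor half-swath on the ground ≈ 599·tan(22.5°) = 248 km = 2.23° of latitude.
Maximum observable latitude ≈ 44.4 + 2.23 = 46.6°.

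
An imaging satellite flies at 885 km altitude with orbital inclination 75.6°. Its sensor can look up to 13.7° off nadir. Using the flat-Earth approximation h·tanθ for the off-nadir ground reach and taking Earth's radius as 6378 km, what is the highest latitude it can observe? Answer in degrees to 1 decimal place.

For a prograde orbit the ground track reaches latitude ±i = ±75.6°.
Sensor half-swath on the ground ≈ 885·tan(13.7°) = 216 km = 1.94° of latitude.
Maximum observable latitude ≈ 75.6 + 1.94 = 77.5°.

77.5°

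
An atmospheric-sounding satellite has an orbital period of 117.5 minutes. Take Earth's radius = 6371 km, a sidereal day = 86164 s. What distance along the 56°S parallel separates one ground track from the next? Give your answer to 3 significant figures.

1830 km

T = 117.5 min = 7050.0 s.
Node shift per orbit = (7050.0/86164) × 360° = 29.46°.
Equatorial spacing = 29.46 × 111.2 km/° = 3275 km.
At 56° latitude, spacing = 3275 × cos(56°) = 1832 km.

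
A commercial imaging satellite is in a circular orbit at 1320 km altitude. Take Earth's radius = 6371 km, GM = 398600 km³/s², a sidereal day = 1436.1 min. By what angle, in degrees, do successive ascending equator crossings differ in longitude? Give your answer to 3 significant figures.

28.0°

Semi-major axis a = 6371 + 1320 = 7691 km. Period T = 2π√(a³/μ) = 2π√(7691³/398600) = 6712.5 s = 111.88 min.
During one orbit Earth rotates (6712.5 / 86166) × 360° = 28.04°.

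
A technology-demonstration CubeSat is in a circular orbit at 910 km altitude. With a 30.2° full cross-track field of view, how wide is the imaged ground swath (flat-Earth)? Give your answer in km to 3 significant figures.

491 km

Half-angle = 30.2°/2 = 15.1°.
Swath width ≈ 2h·tan(θ/2) = 2 × 910 × tan(15.1°) = 491.1 km.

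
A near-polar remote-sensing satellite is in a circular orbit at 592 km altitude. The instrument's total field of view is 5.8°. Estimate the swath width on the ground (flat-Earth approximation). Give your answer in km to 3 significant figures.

60.0 km

Half-angle = 5.8°/2 = 2.9°.
Swath width ≈ 2h·tan(θ/2) = 2 × 592 × tan(2.9°) = 60.0 km.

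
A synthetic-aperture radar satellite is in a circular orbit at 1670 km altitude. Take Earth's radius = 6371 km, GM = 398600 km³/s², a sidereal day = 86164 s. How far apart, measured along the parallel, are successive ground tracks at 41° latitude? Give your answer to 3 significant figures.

2520 km

Semi-major axis a = 6371 + 1670 = 8041 km. Period T = 2π√(a³/μ) = 2π√(8041³/398600) = 7175.9 s = 119.60 min.
Node shift per orbit = (7175.9/86164) × 360° = 29.98°.
Equatorial spacing = 29.98 × 111.2 km/° = 3334 km.
At 41° latitude, spacing = 3334 × cos(41°) = 2516 km.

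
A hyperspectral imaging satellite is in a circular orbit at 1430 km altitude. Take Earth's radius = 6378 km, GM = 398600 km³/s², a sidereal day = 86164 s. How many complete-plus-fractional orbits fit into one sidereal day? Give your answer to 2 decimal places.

12.55

Semi-major axis a = 6378 + 1430 = 7808 km. Period T = 2π√(a³/μ) = 2π√(7808³/398600) = 6866.3 s = 114.44 min.
Orbits per sidereal day = 86164 / 6866.3 = 12.549.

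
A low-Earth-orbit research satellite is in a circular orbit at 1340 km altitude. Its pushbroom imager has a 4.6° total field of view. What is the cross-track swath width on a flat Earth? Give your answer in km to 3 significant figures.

108 km

Half-angle = 4.6°/2 = 2.3°.
Swath width ≈ 2h·tan(θ/2) = 2 × 1340 × tan(2.3°) = 107.6 km.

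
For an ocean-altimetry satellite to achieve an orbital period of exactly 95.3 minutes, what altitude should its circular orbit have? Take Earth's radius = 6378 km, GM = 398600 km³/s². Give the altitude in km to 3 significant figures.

T = 95.3 min = 5718.0 s.
From T = 2π√(a³/μ): a = (μ T²/4π²)^(1/3) = (398600 × 5718.0² / 4π²)^(1/3) = 6911 km.
Altitude h = a − R = 6911 − 6378 = 533 km.

533 km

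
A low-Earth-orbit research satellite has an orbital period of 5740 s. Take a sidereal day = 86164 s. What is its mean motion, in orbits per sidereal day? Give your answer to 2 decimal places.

Orbits per sidereal day = 86164 / 5740.0 = 15.011.

15.01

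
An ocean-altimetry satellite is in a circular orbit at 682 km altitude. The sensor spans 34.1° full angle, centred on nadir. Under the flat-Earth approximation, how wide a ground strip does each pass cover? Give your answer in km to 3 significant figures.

Half-angle = 34.1°/2 = 17.05°.
Swath width ≈ 2h·tan(θ/2) = 2 × 682 × tan(17.05°) = 418.3 km.

418 km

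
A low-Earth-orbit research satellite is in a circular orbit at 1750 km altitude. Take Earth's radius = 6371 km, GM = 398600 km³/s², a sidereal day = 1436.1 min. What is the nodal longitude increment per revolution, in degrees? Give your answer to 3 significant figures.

30.4°

Semi-major axis a = 6371 + 1750 = 8121 km. Period T = 2π√(a³/μ) = 2π√(8121³/398600) = 7283.3 s = 121.39 min.
During one orbit Earth rotates (7283.3 / 86166) × 360° = 30.43°.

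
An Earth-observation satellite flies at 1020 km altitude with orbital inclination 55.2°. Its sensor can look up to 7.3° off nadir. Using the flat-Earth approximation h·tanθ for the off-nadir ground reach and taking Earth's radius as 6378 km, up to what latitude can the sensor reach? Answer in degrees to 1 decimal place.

56.4°

For a prograde orbit the ground track reaches latitude ±i = ±55.2°.
Sensor half-swath on the ground ≈ 1020·tan(7.3°) = 131 km = 1.17° of latitude.
Maximum observable latitude ≈ 55.2 + 1.17 = 56.4°.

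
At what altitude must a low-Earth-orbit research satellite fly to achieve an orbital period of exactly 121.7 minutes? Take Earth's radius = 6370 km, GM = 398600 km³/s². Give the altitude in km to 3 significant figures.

1760 km

T = 121.7 min = 7302.0 s.
From T = 2π√(a³/μ): a = (μ T²/4π²)^(1/3) = (398600 × 7302.0² / 4π²)^(1/3) = 8135 km.
Altitude h = a − R = 8135 − 6370 = 1765 km.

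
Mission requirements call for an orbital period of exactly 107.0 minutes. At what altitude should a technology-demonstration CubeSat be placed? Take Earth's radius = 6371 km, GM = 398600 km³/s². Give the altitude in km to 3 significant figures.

T = 107.0 min = 6420.0 s.
From T = 2π√(a³/μ): a = (μ T²/4π²)^(1/3) = (398600 × 6420.0² / 4π²)^(1/3) = 7466 km.
Altitude h = a − R = 7466 − 6371 = 1095 km.

1090 km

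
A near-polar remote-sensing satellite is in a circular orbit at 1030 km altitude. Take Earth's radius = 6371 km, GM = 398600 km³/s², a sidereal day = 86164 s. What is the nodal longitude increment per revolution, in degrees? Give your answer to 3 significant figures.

Semi-major axis a = 6371 + 1030 = 7401 km. Period T = 2π√(a³/μ) = 2π√(7401³/398600) = 6336.5 s = 105.61 min.
During one orbit Earth rotates (6336.5 / 86164) × 360° = 26.47°.

26.5°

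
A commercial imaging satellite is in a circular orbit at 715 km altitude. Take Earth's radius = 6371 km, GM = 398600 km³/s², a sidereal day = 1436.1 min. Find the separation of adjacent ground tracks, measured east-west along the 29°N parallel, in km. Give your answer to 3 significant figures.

2410 km

Semi-major axis a = 6371 + 715 = 7086 km. Period T = 2π√(a³/μ) = 2π√(7086³/398600) = 5936.3 s = 98.94 min.
Node shift per orbit = (5936.3/86166) × 360° = 24.80°.
Equatorial spacing = 24.80 × 111.2 km/° = 2758 km.
At 29° latitude, spacing = 2758 × cos(29°) = 2412 km.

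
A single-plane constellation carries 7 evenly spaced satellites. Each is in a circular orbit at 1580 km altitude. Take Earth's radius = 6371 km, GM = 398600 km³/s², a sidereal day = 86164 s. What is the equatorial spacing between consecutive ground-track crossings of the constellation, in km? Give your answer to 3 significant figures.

Semi-major axis a = 6371 + 1580 = 7951 km. Period T = 2π√(a³/μ) = 2π√(7951³/398600) = 7055.8 s = 117.60 min.
Single-satellite node shift = (7055.8/86164) × 360° = 29.48°.
With 7 satellites evenly phased, successive equator crossings are 29.48/7 = 4.211° apart.
That is 4.211 × 111.2 = 468 km at the equator.

468 km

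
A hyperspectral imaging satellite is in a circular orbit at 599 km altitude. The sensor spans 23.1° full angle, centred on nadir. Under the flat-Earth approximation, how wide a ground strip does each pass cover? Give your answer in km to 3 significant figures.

Half-angle = 23.1°/2 = 11.55°.
Swath width ≈ 2h·tan(θ/2) = 2 × 599 × tan(11.55°) = 244.8 km.

245 km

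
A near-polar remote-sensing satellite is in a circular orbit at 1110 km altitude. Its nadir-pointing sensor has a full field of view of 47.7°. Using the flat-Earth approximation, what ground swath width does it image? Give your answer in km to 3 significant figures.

981 km

Half-angle = 47.7°/2 = 23.85°.
Swath width ≈ 2h·tan(θ/2) = 2 × 1110 × tan(23.85°) = 981.5 km.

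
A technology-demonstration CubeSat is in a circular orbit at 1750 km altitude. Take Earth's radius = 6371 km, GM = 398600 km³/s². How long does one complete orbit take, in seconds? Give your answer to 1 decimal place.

Semi-major axis a = 6371 + 1750 = 8121 km. Period T = 2π√(a³/μ) = 2π√(8121³/398600) = 7283.3 s = 121.39 min.

7283.3 seconds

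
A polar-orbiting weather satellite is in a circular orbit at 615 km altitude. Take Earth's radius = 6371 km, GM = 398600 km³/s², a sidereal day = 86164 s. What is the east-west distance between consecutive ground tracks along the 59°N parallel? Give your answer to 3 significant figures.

1390 km

Semi-major axis a = 6371 + 615 = 6986 km. Period T = 2π√(a³/μ) = 2π√(6986³/398600) = 5811.0 s = 96.85 min.
Node shift per orbit = (5811.0/86164) × 360° = 24.28°.
Equatorial spacing = 24.28 × 111.2 km/° = 2700 km.
At 59° latitude, spacing = 2700 × cos(59°) = 1390 km.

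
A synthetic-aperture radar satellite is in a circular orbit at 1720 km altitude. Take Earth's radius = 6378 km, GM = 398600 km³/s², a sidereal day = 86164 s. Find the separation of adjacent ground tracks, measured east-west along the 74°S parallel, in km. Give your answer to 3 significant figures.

Semi-major axis a = 6378 + 1720 = 8098 km. Period T = 2π√(a³/μ) = 2π√(8098³/398600) = 7252.3 s = 120.87 min.
Node shift per orbit = (7252.3/86164) × 360° = 30.30°.
Equatorial spacing = 30.30 × 111.3 km/° = 3373 km.
At 74° latitude, spacing = 3373 × cos(74°) = 930 km.

930 km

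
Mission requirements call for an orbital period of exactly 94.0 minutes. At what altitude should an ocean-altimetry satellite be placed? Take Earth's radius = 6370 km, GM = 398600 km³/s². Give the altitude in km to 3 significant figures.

T = 94.0 min = 5640.0 s.
From T = 2π√(a³/μ): a = (μ T²/4π²)^(1/3) = (398600 × 5640.0² / 4π²)^(1/3) = 6848 km.
Altitude h = a − R = 6848 − 6370 = 478 km.

478 km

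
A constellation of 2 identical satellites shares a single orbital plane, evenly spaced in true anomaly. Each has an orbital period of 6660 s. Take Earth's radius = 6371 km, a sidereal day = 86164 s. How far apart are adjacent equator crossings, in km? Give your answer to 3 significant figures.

Single-satellite node shift = (6660.0/86164) × 360° = 27.83°.
With 2 satellites evenly phased, successive equator crossings are 27.83/2 = 13.913° apart.
That is 13.913 × 111.2 = 1547 km at the equator.

1550 km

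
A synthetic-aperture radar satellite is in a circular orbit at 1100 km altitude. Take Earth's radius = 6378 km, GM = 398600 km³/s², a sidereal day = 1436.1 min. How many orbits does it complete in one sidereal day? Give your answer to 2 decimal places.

13.39

Semi-major axis a = 6378 + 1100 = 7478 km. Period T = 2π√(a³/μ) = 2π√(7478³/398600) = 6435.6 s = 107.26 min.
Orbits per sidereal day = 86166 / 6435.6 = 13.389.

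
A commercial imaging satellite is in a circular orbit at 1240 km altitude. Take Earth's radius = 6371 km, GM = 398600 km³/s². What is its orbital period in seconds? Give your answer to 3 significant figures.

Semi-major axis a = 6371 + 1240 = 7611 km. Period T = 2π√(a³/μ) = 2π√(7611³/398600) = 6608.1 s = 110.13 min.

6610 seconds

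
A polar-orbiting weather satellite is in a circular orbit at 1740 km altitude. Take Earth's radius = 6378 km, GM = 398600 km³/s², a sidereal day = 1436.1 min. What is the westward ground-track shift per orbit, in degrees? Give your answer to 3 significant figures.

30.4°

Semi-major axis a = 6378 + 1740 = 8118 km. Period T = 2π√(a³/μ) = 2π√(8118³/398600) = 7279.2 s = 121.32 min.
During one orbit Earth rotates (7279.2 / 86166) × 360° = 30.41°.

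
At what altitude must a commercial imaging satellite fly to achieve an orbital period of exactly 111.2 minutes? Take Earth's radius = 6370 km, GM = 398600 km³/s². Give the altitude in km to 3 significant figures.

T = 111.2 min = 6672.0 s.
From T = 2π√(a³/μ): a = (μ T²/4π²)^(1/3) = (398600 × 6672.0² / 4π²)^(1/3) = 7660 km.
Altitude h = a − R = 7660 − 6370 = 1290 km.

1290 km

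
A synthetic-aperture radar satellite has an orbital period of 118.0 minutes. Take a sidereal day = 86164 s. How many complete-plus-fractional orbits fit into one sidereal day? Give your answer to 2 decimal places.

T = 118.0 min = 7080.0 s.
Orbits per sidereal day = 86164 / 7080.0 = 12.170.

12.17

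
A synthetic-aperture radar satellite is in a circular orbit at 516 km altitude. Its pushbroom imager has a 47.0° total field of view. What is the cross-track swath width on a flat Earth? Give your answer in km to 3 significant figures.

Half-angle = 47.0°/2 = 23.5°.
Swath width ≈ 2h·tan(θ/2) = 2 × 516 × tan(23.5°) = 448.7 km.

449 km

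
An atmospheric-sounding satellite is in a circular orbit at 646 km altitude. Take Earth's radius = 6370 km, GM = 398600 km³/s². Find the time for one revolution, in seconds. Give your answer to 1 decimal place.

Semi-major axis a = 6370 + 646 = 7016 km. Period T = 2π√(a³/μ) = 2π√(7016³/398600) = 5848.5 s = 97.48 min.

5848.5 seconds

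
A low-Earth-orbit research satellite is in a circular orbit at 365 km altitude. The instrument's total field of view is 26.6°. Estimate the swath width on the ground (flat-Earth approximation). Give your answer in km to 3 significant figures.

173 km

Half-angle = 26.6°/2 = 13.3°.
Swath width ≈ 2h·tan(θ/2) = 2 × 365 × tan(13.3°) = 172.6 km.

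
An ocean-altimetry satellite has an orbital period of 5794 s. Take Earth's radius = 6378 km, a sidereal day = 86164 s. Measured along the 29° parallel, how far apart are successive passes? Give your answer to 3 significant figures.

2360 km

Node shift per orbit = (5794.0/86164) × 360° = 24.21°.
Equatorial spacing = 24.21 × 111.3 km/° = 2695 km.
At 29° latitude, spacing = 2695 × cos(29°) = 2357 km.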